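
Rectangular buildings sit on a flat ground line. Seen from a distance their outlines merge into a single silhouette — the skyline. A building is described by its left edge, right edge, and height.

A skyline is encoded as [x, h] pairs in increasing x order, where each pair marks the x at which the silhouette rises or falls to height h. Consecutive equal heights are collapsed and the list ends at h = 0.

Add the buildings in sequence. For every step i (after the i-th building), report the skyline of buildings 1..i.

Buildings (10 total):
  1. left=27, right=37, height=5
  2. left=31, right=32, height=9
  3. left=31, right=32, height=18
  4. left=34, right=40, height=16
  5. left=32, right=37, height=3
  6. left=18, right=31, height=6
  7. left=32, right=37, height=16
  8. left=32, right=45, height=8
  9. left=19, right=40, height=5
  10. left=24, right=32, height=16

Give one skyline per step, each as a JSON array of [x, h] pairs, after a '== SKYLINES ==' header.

== SKYLINES ==
[[27,5],[37,0]]
[[27,5],[31,9],[32,5],[37,0]]
[[27,5],[31,18],[32,5],[37,0]]
[[27,5],[31,18],[32,5],[34,16],[40,0]]
[[27,5],[31,18],[32,5],[34,16],[40,0]]
[[18,6],[31,18],[32,5],[34,16],[40,0]]
[[18,6],[31,18],[32,16],[40,0]]
[[18,6],[31,18],[32,16],[40,8],[45,0]]
[[18,6],[31,18],[32,16],[40,8],[45,0]]
[[18,6],[24,16],[31,18],[32,16],[40,8],[45,0]]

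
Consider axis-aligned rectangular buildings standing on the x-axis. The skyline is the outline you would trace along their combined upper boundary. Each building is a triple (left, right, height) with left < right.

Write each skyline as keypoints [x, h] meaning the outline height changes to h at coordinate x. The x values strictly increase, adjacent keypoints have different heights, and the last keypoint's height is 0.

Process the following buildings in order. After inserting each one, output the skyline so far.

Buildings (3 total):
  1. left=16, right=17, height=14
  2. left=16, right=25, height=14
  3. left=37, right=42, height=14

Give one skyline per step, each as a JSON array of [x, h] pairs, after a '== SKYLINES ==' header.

== SKYLINES ==
[[16,14],[17,0]]
[[16,14],[25,0]]
[[16,14],[25,0],[37,14],[42,0]]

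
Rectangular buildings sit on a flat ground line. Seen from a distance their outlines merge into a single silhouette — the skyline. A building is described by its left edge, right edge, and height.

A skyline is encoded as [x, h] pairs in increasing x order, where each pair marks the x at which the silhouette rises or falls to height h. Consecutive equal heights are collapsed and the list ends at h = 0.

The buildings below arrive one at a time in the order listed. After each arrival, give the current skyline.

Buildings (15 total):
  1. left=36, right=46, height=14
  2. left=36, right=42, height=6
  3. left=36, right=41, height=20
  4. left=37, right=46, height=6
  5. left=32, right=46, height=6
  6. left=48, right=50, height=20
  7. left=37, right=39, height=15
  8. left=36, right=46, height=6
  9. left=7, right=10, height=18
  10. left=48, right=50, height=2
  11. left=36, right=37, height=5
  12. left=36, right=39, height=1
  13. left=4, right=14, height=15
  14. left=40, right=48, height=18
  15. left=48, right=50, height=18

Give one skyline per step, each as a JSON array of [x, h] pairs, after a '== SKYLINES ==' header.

== SKYLINES ==
[[36,14],[46,0]]
[[36,14],[46,0]]
[[36,20],[41,14],[46,0]]
[[36,20],[41,14],[46,0]]
[[32,6],[36,20],[41,14],[46,0]]
[[32,6],[36,20],[41,14],[46,0],[48,20],[50,0]]
[[32,6],[36,20],[41,14],[46,0],[48,20],[50,0]]
[[32,6],[36,20],[41,14],[46,0],[48,20],[50,0]]
[[7,18],[10,0],[32,6],[36,20],[41,14],[46,0],[48,20],[50,0]]
[[7,18],[10,0],[32,6],[36,20],[41,14],[46,0],[48,20],[50,0]]
[[7,18],[10,0],[32,6],[36,20],[41,14],[46,0],[48,20],[50,0]]
[[7,18],[10,0],[32,6],[36,20],[41,14],[46,0],[48,20],[50,0]]
[[4,15],[7,18],[10,15],[14,0],[32,6],[36,20],[41,14],[46,0],[48,20],[50,0]]
[[4,15],[7,18],[10,15],[14,0],[32,6],[36,20],[41,18],[48,20],[50,0]]
[[4,15],[7,18],[10,15],[14,0],[32,6],[36,20],[41,18],[48,20],[50,0]]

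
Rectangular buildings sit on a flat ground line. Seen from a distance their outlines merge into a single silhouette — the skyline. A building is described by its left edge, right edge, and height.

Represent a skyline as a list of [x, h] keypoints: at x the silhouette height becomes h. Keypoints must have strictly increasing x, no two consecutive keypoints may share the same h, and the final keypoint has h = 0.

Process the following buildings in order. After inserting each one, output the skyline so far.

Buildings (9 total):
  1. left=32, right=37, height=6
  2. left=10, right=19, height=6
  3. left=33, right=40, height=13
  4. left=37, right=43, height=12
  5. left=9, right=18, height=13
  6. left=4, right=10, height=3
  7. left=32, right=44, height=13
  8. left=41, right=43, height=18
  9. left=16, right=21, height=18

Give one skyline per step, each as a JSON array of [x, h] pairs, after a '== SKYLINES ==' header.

== SKYLINES ==
[[32,6],[37,0]]
[[10,6],[19,0],[32,6],[37,0]]
[[10,6],[19,0],[32,6],[33,13],[40,0]]
[[10,6],[19,0],[32,6],[33,13],[40,12],[43,0]]
[[9,13],[18,6],[19,0],[32,6],[33,13],[40,12],[43,0]]
[[4,3],[9,13],[18,6],[19,0],[32,6],[33,13],[40,12],[43,0]]
[[4,3],[9,13],[18,6],[19,0],[32,13],[44,0]]
[[4,3],[9,13],[18,6],[19,0],[32,13],[41,18],[43,13],[44,0]]
[[4,3],[9,13],[16,18],[21,0],[32,13],[41,18],[43,13],[44,0]]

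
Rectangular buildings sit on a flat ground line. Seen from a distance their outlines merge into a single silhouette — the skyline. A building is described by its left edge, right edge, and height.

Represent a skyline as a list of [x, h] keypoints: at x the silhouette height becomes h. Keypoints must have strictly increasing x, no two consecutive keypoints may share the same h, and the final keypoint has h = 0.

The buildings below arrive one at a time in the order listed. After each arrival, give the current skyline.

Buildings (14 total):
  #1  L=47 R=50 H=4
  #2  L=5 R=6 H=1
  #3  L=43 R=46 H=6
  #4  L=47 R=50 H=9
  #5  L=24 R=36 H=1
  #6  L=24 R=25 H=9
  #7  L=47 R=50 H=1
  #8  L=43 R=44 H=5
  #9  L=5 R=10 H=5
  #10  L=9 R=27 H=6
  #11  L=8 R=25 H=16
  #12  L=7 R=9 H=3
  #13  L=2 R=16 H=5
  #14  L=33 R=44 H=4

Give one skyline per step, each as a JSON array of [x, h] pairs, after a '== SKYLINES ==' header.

== SKYLINES ==
[[47,4],[50,0]]
[[5,1],[6,0],[47,4],[50,0]]
[[5,1],[6,0],[43,6],[46,0],[47,4],[50,0]]
[[5,1],[6,0],[43,6],[46,0],[47,9],[50,0]]
[[5,1],[6,0],[24,1],[36,0],[43,6],[46,0],[47,9],[50,0]]
[[5,1],[6,0],[24,9],[25,1],[36,0],[43,6],[46,0],[47,9],[50,0]]
[[5,1],[6,0],[24,9],[25,1],[36,0],[43,6],[46,0],[47,9],[50,0]]
[[5,1],[6,0],[24,9],[25,1],[36,0],[43,6],[46,0],[47,9],[50,0]]
[[5,5],[10,0],[24,9],[25,1],[36,0],[43,6],[46,0],[47,9],[50,0]]
[[5,5],[9,6],[24,9],[25,6],[27,1],[36,0],[43,6],[46,0],[47,9],[50,0]]
[[5,5],[8,16],[25,6],[27,1],[36,0],[43,6],[46,0],[47,9],[50,0]]
[[5,5],[8,16],[25,6],[27,1],[36,0],[43,6],[46,0],[47,9],[50,0]]
[[2,5],[8,16],[25,6],[27,1],[36,0],[43,6],[46,0],[47,9],[50,0]]
[[2,5],[8,16],[25,6],[27,1],[33,4],[43,6],[46,0],[47,9],[50,0]]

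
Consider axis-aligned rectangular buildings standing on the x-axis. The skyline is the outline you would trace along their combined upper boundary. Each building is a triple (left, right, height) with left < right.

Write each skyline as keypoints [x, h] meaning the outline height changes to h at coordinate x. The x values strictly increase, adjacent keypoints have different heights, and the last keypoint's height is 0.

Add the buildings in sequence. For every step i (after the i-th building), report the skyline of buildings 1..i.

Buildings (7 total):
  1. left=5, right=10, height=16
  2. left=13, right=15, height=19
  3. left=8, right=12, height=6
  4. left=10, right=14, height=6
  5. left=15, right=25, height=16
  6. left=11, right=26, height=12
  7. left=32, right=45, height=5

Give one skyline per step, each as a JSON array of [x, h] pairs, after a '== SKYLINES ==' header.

== SKYLINES ==
[[5,16],[10,0]]
[[5,16],[10,0],[13,19],[15,0]]
[[5,16],[10,6],[12,0],[13,19],[15,0]]
[[5,16],[10,6],[13,19],[15,0]]
[[5,16],[10,6],[13,19],[15,16],[25,0]]
[[5,16],[10,6],[11,12],[13,19],[15,16],[25,12],[26,0]]
[[5,16],[10,6],[11,12],[13,19],[15,16],[25,12],[26,0],[32,5],[45,0]]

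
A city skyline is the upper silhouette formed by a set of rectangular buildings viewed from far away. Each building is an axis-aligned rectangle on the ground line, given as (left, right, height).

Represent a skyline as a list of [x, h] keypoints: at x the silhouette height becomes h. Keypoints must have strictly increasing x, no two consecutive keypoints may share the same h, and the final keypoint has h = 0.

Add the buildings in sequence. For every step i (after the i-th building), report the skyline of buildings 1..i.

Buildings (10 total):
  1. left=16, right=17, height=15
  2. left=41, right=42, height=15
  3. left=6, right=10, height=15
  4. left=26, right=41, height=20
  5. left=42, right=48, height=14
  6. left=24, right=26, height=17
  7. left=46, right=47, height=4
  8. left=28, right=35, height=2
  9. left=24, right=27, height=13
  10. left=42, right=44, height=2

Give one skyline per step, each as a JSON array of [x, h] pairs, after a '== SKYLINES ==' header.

== SKYLINES ==
[[16,15],[17,0]]
[[16,15],[17,0],[41,15],[42,0]]
[[6,15],[10,0],[16,15],[17,0],[41,15],[42,0]]
[[6,15],[10,0],[16,15],[17,0],[26,20],[41,15],[42,0]]
[[6,15],[10,0],[16,15],[17,0],[26,20],[41,15],[42,14],[48,0]]
[[6,15],[10,0],[16,15],[17,0],[24,17],[26,20],[41,15],[42,14],[48,0]]
[[6,15],[10,0],[16,15],[17,0],[24,17],[26,20],[41,15],[42,14],[48,0]]
[[6,15],[10,0],[16,15],[17,0],[24,17],[26,20],[41,15],[42,14],[48,0]]
[[6,15],[10,0],[16,15],[17,0],[24,17],[26,20],[41,15],[42,14],[48,0]]
[[6,15],[10,0],[16,15],[17,0],[24,17],[26,20],[41,15],[42,14],[48,0]]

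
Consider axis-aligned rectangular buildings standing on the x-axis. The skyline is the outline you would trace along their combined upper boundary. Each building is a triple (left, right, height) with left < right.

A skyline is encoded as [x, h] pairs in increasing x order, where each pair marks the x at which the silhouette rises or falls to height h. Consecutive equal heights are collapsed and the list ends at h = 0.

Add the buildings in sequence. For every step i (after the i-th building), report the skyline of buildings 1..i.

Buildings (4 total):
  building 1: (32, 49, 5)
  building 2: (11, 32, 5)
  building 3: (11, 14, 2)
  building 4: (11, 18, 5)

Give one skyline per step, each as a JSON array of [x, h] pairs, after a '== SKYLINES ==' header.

== SKYLINES ==
[[32,5],[49,0]]
[[11,5],[49,0]]
[[11,5],[49,0]]
[[11,5],[49,0]]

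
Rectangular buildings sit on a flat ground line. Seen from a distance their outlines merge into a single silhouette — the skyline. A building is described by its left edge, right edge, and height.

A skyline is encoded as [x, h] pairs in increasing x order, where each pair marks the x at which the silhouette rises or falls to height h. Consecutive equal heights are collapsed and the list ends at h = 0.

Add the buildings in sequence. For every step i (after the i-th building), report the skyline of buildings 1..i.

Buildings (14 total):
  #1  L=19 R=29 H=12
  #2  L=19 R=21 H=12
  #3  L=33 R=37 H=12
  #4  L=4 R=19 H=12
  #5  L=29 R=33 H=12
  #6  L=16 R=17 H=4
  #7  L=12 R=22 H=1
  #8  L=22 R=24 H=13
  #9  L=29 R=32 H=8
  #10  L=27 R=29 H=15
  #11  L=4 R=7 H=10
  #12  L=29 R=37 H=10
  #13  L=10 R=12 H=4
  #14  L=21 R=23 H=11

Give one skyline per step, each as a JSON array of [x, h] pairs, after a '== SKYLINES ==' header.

== SKYLINES ==
[[19,12],[29,0]]
[[19,12],[29,0]]
[[19,12],[29,0],[33,12],[37,0]]
[[4,12],[29,0],[33,12],[37,0]]
[[4,12],[37,0]]
[[4,12],[37,0]]
[[4,12],[37,0]]
[[4,12],[22,13],[24,12],[37,0]]
[[4,12],[22,13],[24,12],[37,0]]
[[4,12],[22,13],[24,12],[27,15],[29,12],[37,0]]
[[4,12],[22,13],[24,12],[27,15],[29,12],[37,0]]
[[4,12],[22,13],[24,12],[27,15],[29,12],[37,0]]
[[4,12],[22,13],[24,12],[27,15],[29,12],[37,0]]
[[4,12],[22,13],[24,12],[27,15],[29,12],[37,0]]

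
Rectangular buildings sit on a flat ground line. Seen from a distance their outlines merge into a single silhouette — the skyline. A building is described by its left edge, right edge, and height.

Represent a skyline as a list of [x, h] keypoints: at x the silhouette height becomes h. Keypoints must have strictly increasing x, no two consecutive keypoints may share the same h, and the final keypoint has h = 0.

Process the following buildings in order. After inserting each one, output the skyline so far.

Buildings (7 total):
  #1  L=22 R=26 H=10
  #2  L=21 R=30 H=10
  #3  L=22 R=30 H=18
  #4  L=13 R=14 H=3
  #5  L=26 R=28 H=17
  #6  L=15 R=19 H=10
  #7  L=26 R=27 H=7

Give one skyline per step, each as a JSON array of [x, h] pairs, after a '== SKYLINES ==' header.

== SKYLINES ==
[[22,10],[26,0]]
[[21,10],[30,0]]
[[21,10],[22,18],[30,0]]
[[13,3],[14,0],[21,10],[22,18],[30,0]]
[[13,3],[14,0],[21,10],[22,18],[30,0]]
[[13,3],[14,0],[15,10],[19,0],[21,10],[22,18],[30,0]]
[[13,3],[14,0],[15,10],[19,0],[21,10],[22,18],[30,0]]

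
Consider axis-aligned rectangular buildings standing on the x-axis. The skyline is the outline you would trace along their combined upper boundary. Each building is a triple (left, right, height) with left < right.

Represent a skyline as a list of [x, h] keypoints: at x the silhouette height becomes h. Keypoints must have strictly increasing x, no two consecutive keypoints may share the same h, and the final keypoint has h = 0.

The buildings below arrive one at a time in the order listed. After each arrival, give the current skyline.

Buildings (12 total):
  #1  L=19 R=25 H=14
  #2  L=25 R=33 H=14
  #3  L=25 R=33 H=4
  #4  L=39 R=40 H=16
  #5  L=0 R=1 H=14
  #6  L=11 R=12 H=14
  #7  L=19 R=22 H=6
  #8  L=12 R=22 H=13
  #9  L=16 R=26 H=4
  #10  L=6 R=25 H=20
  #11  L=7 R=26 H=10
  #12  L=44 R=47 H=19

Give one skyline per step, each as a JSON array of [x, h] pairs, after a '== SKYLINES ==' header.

== SKYLINES ==
[[19,14],[25,0]]
[[19,14],[33,0]]
[[19,14],[33,0]]
[[19,14],[33,0],[39,16],[40,0]]
[[0,14],[1,0],[19,14],[33,0],[39,16],[40,0]]
[[0,14],[1,0],[11,14],[12,0],[19,14],[33,0],[39,16],[40,0]]
[[0,14],[1,0],[11,14],[12,0],[19,14],[33,0],[39,16],[40,0]]
[[0,14],[1,0],[11,14],[12,13],[19,14],[33,0],[39,16],[40,0]]
[[0,14],[1,0],[11,14],[12,13],[19,14],[33,0],[39,16],[40,0]]
[[0,14],[1,0],[6,20],[25,14],[33,0],[39,16],[40,0]]
[[0,14],[1,0],[6,20],[25,14],[33,0],[39,16],[40,0]]
[[0,14],[1,0],[6,20],[25,14],[33,0],[39,16],[40,0],[44,19],[47,0]]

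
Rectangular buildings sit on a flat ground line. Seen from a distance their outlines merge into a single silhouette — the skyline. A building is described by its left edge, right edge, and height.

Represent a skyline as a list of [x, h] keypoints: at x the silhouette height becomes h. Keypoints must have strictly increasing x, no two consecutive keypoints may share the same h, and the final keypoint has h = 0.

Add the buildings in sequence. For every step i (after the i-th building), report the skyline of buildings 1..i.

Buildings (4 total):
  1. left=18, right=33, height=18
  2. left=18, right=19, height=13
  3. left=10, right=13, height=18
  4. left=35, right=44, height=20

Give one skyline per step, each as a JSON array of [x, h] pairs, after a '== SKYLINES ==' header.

== SKYLINES ==
[[18,18],[33,0]]
[[18,18],[33,0]]
[[10,18],[13,0],[18,18],[33,0]]
[[10,18],[13,0],[18,18],[33,0],[35,20],[44,0]]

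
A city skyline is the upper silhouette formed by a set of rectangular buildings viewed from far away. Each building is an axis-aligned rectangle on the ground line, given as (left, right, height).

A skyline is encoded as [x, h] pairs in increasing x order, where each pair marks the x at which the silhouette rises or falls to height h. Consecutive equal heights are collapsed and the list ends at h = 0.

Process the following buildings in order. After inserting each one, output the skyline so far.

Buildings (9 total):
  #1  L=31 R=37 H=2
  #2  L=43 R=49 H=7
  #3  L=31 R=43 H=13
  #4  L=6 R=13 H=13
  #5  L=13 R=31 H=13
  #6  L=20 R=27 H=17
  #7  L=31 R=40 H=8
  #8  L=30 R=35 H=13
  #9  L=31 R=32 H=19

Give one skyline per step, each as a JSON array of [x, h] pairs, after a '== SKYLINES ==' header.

== SKYLINES ==
[[31,2],[37,0]]
[[31,2],[37,0],[43,7],[49,0]]
[[31,13],[43,7],[49,0]]
[[6,13],[13,0],[31,13],[43,7],[49,0]]
[[6,13],[43,7],[49,0]]
[[6,13],[20,17],[27,13],[43,7],[49,0]]
[[6,13],[20,17],[27,13],[43,7],[49,0]]
[[6,13],[20,17],[27,13],[43,7],[49,0]]
[[6,13],[20,17],[27,13],[31,19],[32,13],[43,7],[49,0]]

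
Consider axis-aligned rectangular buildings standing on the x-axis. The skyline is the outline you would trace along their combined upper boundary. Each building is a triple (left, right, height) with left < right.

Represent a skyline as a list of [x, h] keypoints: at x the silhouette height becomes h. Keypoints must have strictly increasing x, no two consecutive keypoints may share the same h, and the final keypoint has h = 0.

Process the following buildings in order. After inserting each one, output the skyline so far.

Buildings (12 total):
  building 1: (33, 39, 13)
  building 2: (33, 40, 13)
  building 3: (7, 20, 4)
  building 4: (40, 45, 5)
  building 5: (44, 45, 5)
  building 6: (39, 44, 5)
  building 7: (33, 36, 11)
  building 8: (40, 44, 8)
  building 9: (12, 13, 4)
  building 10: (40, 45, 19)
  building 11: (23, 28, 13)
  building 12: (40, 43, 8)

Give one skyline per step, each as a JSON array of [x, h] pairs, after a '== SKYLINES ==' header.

== SKYLINES ==
[[33,13],[39,0]]
[[33,13],[40,0]]
[[7,4],[20,0],[33,13],[40,0]]
[[7,4],[20,0],[33,13],[40,5],[45,0]]
[[7,4],[20,0],[33,13],[40,5],[45,0]]
[[7,4],[20,0],[33,13],[40,5],[45,0]]
[[7,4],[20,0],[33,13],[40,5],[45,0]]
[[7,4],[20,0],[33,13],[40,8],[44,5],[45,0]]
[[7,4],[20,0],[33,13],[40,8],[44,5],[45,0]]
[[7,4],[20,0],[33,13],[40,19],[45,0]]
[[7,4],[20,0],[23,13],[28,0],[33,13],[40,19],[45,0]]
[[7,4],[20,0],[23,13],[28,0],[33,13],[40,19],[45,0]]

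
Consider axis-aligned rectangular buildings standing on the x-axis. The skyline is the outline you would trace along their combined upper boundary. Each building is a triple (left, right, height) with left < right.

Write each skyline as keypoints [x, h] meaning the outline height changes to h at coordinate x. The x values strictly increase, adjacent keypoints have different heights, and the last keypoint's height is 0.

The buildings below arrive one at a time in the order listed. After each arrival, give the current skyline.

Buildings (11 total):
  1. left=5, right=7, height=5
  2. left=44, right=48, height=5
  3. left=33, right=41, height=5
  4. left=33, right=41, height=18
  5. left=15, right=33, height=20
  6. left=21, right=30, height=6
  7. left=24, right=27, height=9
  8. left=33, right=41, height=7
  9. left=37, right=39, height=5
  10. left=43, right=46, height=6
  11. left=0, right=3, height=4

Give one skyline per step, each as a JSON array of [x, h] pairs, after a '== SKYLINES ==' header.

== SKYLINES ==
[[5,5],[7,0]]
[[5,5],[7,0],[44,5],[48,0]]
[[5,5],[7,0],[33,5],[41,0],[44,5],[48,0]]
[[5,5],[7,0],[33,18],[41,0],[44,5],[48,0]]
[[5,5],[7,0],[15,20],[33,18],[41,0],[44,5],[48,0]]
[[5,5],[7,0],[15,20],[33,18],[41,0],[44,5],[48,0]]
[[5,5],[7,0],[15,20],[33,18],[41,0],[44,5],[48,0]]
[[5,5],[7,0],[15,20],[33,18],[41,0],[44,5],[48,0]]
[[5,5],[7,0],[15,20],[33,18],[41,0],[44,5],[48,0]]
[[5,5],[7,0],[15,20],[33,18],[41,0],[43,6],[46,5],[48,0]]
[[0,4],[3,0],[5,5],[7,0],[15,20],[33,18],[41,0],[43,6],[46,5],[48,0]]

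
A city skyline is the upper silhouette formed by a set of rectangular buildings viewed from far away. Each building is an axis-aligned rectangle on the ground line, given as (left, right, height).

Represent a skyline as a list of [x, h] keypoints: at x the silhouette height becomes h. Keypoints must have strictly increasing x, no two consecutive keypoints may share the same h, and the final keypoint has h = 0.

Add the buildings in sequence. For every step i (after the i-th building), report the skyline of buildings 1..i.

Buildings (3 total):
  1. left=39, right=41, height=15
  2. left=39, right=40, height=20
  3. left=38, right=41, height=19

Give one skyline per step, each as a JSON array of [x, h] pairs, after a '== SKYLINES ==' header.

== SKYLINES ==
[[39,15],[41,0]]
[[39,20],[40,15],[41,0]]
[[38,19],[39,20],[40,19],[41,0]]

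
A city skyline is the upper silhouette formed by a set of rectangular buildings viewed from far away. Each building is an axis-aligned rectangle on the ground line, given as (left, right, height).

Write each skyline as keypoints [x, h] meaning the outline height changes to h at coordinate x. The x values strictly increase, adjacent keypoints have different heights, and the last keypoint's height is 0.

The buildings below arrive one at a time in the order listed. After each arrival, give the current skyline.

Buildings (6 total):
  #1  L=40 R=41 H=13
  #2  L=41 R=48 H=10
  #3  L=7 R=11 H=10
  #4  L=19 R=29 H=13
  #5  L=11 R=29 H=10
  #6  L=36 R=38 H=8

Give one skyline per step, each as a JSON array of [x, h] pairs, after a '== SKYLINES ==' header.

== SKYLINES ==
[[40,13],[41,0]]
[[40,13],[41,10],[48,0]]
[[7,10],[11,0],[40,13],[41,10],[48,0]]
[[7,10],[11,0],[19,13],[29,0],[40,13],[41,10],[48,0]]
[[7,10],[19,13],[29,0],[40,13],[41,10],[48,0]]
[[7,10],[19,13],[29,0],[36,8],[38,0],[40,13],[41,10],[48,0]]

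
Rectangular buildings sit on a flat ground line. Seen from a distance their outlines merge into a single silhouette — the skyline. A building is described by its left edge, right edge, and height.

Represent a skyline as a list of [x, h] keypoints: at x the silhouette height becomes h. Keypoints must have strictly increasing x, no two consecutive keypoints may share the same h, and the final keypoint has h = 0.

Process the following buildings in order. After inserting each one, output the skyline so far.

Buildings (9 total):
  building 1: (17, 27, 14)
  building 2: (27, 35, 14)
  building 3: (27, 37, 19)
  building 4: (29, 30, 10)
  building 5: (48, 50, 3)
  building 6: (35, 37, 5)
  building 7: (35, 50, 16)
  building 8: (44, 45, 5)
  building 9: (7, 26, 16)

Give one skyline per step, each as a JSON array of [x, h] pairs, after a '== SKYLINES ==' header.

== SKYLINES ==
[[17,14],[27,0]]
[[17,14],[35,0]]
[[17,14],[27,19],[37,0]]
[[17,14],[27,19],[37,0]]
[[17,14],[27,19],[37,0],[48,3],[50,0]]
[[17,14],[27,19],[37,0],[48,3],[50,0]]
[[17,14],[27,19],[37,16],[50,0]]
[[17,14],[27,19],[37,16],[50,0]]
[[7,16],[26,14],[27,19],[37,16],[50,0]]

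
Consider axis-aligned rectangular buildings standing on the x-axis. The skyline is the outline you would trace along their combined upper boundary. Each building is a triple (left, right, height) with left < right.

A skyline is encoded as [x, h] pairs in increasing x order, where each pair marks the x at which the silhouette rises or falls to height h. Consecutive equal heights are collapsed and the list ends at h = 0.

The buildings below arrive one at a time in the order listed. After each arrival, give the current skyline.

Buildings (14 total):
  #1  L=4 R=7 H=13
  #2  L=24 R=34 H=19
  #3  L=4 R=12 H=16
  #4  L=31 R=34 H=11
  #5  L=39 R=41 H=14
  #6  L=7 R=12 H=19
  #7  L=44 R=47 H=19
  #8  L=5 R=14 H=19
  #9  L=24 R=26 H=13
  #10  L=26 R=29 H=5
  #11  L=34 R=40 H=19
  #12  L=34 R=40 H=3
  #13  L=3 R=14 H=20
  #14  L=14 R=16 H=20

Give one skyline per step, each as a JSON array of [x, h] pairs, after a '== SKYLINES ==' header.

== SKYLINES ==
[[4,13],[7,0]]
[[4,13],[7,0],[24,19],[34,0]]
[[4,16],[12,0],[24,19],[34,0]]
[[4,16],[12,0],[24,19],[34,0]]
[[4,16],[12,0],[24,19],[34,0],[39,14],[41,0]]
[[4,16],[7,19],[12,0],[24,19],[34,0],[39,14],[41,0]]
[[4,16],[7,19],[12,0],[24,19],[34,0],[39,14],[41,0],[44,19],[47,0]]
[[4,16],[5,19],[14,0],[24,19],[34,0],[39,14],[41,0],[44,19],[47,0]]
[[4,16],[5,19],[14,0],[24,19],[34,0],[39,14],[41,0],[44,19],[47,0]]
[[4,16],[5,19],[14,0],[24,19],[34,0],[39,14],[41,0],[44,19],[47,0]]
[[4,16],[5,19],[14,0],[24,19],[40,14],[41,0],[44,19],[47,0]]
[[4,16],[5,19],[14,0],[24,19],[40,14],[41,0],[44,19],[47,0]]
[[3,20],[14,0],[24,19],[40,14],[41,0],[44,19],[47,0]]
[[3,20],[16,0],[24,19],[40,14],[41,0],[44,19],[47,0]]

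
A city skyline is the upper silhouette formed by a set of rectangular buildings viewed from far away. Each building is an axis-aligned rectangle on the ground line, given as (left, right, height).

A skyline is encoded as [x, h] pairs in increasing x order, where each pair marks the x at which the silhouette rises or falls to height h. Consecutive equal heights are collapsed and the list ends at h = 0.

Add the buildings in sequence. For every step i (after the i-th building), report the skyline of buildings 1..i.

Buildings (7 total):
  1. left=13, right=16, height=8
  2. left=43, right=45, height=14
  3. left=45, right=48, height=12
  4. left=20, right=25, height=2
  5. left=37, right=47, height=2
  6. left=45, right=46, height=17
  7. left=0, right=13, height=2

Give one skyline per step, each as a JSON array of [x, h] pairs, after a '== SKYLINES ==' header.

== SKYLINES ==
[[13,8],[16,0]]
[[13,8],[16,0],[43,14],[45,0]]
[[13,8],[16,0],[43,14],[45,12],[48,0]]
[[13,8],[16,0],[20,2],[25,0],[43,14],[45,12],[48,0]]
[[13,8],[16,0],[20,2],[25,0],[37,2],[43,14],[45,12],[48,0]]
[[13,8],[16,0],[20,2],[25,0],[37,2],[43,14],[45,17],[46,12],[48,0]]
[[0,2],[13,8],[16,0],[20,2],[25,0],[37,2],[43,14],[45,17],[46,12],[48,0]]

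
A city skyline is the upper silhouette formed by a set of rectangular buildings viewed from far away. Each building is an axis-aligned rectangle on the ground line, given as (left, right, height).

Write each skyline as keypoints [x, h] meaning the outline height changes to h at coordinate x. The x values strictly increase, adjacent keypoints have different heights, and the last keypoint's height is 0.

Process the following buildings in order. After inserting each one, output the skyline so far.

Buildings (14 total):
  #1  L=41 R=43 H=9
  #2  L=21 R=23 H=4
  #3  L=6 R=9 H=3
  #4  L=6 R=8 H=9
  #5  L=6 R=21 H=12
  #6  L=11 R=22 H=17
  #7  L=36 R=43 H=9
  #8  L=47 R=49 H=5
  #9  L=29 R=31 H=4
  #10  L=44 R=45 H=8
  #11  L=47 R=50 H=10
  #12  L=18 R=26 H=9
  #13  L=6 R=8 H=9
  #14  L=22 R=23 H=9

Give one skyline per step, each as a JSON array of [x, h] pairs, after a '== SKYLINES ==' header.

== SKYLINES ==
[[41,9],[43,0]]
[[21,4],[23,0],[41,9],[43,0]]
[[6,3],[9,0],[21,4],[23,0],[41,9],[43,0]]
[[6,9],[8,3],[9,0],[21,4],[23,0],[41,9],[43,0]]
[[6,12],[21,4],[23,0],[41,9],[43,0]]
[[6,12],[11,17],[22,4],[23,0],[41,9],[43,0]]
[[6,12],[11,17],[22,4],[23,0],[36,9],[43,0]]
[[6,12],[11,17],[22,4],[23,0],[36,9],[43,0],[47,5],[49,0]]
[[6,12],[11,17],[22,4],[23,0],[29,4],[31,0],[36,9],[43,0],[47,5],[49,0]]
[[6,12],[11,17],[22,4],[23,0],[29,4],[31,0],[36,9],[43,0],[44,8],[45,0],[47,5],[49,0]]
[[6,12],[11,17],[22,4],[23,0],[29,4],[31,0],[36,9],[43,0],[44,8],[45,0],[47,10],[50,0]]
[[6,12],[11,17],[22,9],[26,0],[29,4],[31,0],[36,9],[43,0],[44,8],[45,0],[47,10],[50,0]]
[[6,12],[11,17],[22,9],[26,0],[29,4],[31,0],[36,9],[43,0],[44,8],[45,0],[47,10],[50,0]]
[[6,12],[11,17],[22,9],[26,0],[29,4],[31,0],[36,9],[43,0],[44,8],[45,0],[47,10],[50,0]]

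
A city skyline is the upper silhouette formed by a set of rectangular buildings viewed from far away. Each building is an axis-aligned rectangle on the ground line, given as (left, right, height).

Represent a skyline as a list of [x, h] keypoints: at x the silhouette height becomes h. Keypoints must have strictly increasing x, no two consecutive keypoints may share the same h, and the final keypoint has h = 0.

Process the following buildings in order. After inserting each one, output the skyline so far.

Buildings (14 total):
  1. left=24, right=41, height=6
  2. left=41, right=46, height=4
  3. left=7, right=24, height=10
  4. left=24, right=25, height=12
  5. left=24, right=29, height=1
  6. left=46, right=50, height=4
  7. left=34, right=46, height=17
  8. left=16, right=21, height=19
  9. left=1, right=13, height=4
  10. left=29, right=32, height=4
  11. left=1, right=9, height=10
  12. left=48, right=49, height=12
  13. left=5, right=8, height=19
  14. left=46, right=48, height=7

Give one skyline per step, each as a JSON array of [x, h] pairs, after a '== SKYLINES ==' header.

== SKYLINES ==
[[24,6],[41,0]]
[[24,6],[41,4],[46,0]]
[[7,10],[24,6],[41,4],[46,0]]
[[7,10],[24,12],[25,6],[41,4],[46,0]]
[[7,10],[24,12],[25,6],[41,4],[46,0]]
[[7,10],[24,12],[25,6],[41,4],[50,0]]
[[7,10],[24,12],[25,6],[34,17],[46,4],[50,0]]
[[7,10],[16,19],[21,10],[24,12],[25,6],[34,17],[46,4],[50,0]]
[[1,4],[7,10],[16,19],[21,10],[24,12],[25,6],[34,17],[46,4],[50,0]]
[[1,4],[7,10],[16,19],[21,10],[24,12],[25,6],[34,17],[46,4],[50,0]]
[[1,10],[16,19],[21,10],[24,12],[25,6],[34,17],[46,4],[50,0]]
[[1,10],[16,19],[21,10],[24,12],[25,6],[34,17],[46,4],[48,12],[49,4],[50,0]]
[[1,10],[5,19],[8,10],[16,19],[21,10],[24,12],[25,6],[34,17],[46,4],[48,12],[49,4],[50,0]]
[[1,10],[5,19],[8,10],[16,19],[21,10],[24,12],[25,6],[34,17],[46,7],[48,12],[49,4],[50,0]]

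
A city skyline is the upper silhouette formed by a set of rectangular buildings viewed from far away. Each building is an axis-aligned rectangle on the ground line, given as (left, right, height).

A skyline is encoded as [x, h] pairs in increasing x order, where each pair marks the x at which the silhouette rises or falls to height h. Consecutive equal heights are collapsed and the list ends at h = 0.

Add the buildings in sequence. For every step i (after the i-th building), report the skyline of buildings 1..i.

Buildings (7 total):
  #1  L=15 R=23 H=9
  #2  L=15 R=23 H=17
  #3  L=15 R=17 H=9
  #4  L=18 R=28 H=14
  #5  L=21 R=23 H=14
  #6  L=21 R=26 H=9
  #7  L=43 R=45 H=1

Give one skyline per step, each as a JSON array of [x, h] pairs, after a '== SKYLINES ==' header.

== SKYLINES ==
[[15,9],[23,0]]
[[15,17],[23,0]]
[[15,17],[23,0]]
[[15,17],[23,14],[28,0]]
[[15,17],[23,14],[28,0]]
[[15,17],[23,14],[28,0]]
[[15,17],[23,14],[28,0],[43,1],[45,0]]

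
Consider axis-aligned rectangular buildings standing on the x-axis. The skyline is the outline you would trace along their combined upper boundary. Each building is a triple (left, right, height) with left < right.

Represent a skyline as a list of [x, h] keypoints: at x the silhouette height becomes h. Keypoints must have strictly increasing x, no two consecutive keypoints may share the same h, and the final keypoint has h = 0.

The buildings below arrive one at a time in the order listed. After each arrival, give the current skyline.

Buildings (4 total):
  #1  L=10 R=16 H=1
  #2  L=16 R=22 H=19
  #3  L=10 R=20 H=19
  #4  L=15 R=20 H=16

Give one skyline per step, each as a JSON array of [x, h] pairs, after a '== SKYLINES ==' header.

== SKYLINES ==
[[10,1],[16,0]]
[[10,1],[16,19],[22,0]]
[[10,19],[22,0]]
[[10,19],[22,0]]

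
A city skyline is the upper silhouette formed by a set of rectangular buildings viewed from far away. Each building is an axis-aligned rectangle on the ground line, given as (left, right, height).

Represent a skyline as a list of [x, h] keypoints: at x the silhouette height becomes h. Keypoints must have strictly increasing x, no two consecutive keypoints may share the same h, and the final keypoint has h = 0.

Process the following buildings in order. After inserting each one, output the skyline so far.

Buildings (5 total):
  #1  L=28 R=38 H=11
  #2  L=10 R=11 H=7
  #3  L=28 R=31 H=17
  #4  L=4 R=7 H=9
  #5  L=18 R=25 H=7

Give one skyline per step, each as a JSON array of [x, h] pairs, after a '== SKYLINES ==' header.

== SKYLINES ==
[[28,11],[38,0]]
[[10,7],[11,0],[28,11],[38,0]]
[[10,7],[11,0],[28,17],[31,11],[38,0]]
[[4,9],[7,0],[10,7],[11,0],[28,17],[31,11],[38,0]]
[[4,9],[7,0],[10,7],[11,0],[18,7],[25,0],[28,17],[31,11],[38,0]]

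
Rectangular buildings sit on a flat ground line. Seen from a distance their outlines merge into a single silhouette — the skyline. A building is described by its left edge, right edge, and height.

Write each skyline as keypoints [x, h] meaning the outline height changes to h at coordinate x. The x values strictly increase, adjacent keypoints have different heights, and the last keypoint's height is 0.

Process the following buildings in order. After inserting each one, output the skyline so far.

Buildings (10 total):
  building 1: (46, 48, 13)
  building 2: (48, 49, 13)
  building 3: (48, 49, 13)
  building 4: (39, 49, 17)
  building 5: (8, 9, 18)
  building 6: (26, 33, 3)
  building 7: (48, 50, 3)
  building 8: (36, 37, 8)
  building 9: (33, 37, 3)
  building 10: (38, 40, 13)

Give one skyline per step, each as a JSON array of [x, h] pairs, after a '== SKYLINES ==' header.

== SKYLINES ==
[[46,13],[48,0]]
[[46,13],[49,0]]
[[46,13],[49,0]]
[[39,17],[49,0]]
[[8,18],[9,0],[39,17],[49,0]]
[[8,18],[9,0],[26,3],[33,0],[39,17],[49,0]]
[[8,18],[9,0],[26,3],[33,0],[39,17],[49,3],[50,0]]
[[8,18],[9,0],[26,3],[33,0],[36,8],[37,0],[39,17],[49,3],[50,0]]
[[8,18],[9,0],[26,3],[36,8],[37,0],[39,17],[49,3],[50,0]]
[[8,18],[9,0],[26,3],[36,8],[37,0],[38,13],[39,17],[49,3],[50,0]]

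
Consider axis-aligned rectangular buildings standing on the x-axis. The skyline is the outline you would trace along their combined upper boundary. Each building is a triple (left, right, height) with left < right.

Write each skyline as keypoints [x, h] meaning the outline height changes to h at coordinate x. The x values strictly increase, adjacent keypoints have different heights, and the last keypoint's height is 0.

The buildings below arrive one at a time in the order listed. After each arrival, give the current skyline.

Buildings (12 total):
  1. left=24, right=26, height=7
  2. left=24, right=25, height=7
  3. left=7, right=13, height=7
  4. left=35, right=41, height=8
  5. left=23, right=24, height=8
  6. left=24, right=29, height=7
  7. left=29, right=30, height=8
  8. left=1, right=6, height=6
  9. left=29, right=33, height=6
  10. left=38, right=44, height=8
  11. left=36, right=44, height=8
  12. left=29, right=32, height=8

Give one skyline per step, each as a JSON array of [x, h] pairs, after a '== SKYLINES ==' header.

== SKYLINES ==
[[24,7],[26,0]]
[[24,7],[26,0]]
[[7,7],[13,0],[24,7],[26,0]]
[[7,7],[13,0],[24,7],[26,0],[35,8],[41,0]]
[[7,7],[13,0],[23,8],[24,7],[26,0],[35,8],[41,0]]
[[7,7],[13,0],[23,8],[24,7],[29,0],[35,8],[41,0]]
[[7,7],[13,0],[23,8],[24,7],[29,8],[30,0],[35,8],[41,0]]
[[1,6],[6,0],[7,7],[13,0],[23,8],[24,7],[29,8],[30,0],[35,8],[41,0]]
[[1,6],[6,0],[7,7],[13,0],[23,8],[24,7],[29,8],[30,6],[33,0],[35,8],[41,0]]
[[1,6],[6,0],[7,7],[13,0],[23,8],[24,7],[29,8],[30,6],[33,0],[35,8],[44,0]]
[[1,6],[6,0],[7,7],[13,0],[23,8],[24,7],[29,8],[30,6],[33,0],[35,8],[44,0]]
[[1,6],[6,0],[7,7],[13,0],[23,8],[24,7],[29,8],[32,6],[33,0],[35,8],[44,0]]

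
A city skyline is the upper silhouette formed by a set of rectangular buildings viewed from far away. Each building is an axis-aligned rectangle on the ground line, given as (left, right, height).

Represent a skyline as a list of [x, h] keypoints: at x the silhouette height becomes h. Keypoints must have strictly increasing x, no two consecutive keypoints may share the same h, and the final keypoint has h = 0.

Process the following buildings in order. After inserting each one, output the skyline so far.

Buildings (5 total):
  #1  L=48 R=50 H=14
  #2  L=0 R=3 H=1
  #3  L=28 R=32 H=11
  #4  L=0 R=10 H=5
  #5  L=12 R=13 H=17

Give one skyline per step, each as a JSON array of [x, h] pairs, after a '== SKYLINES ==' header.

== SKYLINES ==
[[48,14],[50,0]]
[[0,1],[3,0],[48,14],[50,0]]
[[0,1],[3,0],[28,11],[32,0],[48,14],[50,0]]
[[0,5],[10,0],[28,11],[32,0],[48,14],[50,0]]
[[0,5],[10,0],[12,17],[13,0],[28,11],[32,0],[48,14],[50,0]]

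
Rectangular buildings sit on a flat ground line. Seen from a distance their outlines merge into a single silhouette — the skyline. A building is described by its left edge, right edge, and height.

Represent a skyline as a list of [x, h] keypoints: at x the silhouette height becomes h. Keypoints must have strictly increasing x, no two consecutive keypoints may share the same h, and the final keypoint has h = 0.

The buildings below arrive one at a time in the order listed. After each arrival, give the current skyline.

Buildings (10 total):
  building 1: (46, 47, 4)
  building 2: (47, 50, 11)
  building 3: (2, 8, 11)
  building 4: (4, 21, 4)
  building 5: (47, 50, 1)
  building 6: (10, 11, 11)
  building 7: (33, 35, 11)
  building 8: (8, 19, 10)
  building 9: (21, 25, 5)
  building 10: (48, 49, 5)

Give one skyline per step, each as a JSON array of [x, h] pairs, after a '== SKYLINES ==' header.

== SKYLINES ==
[[46,4],[47,0]]
[[46,4],[47,11],[50,0]]
[[2,11],[8,0],[46,4],[47,11],[50,0]]
[[2,11],[8,4],[21,0],[46,4],[47,11],[50,0]]
[[2,11],[8,4],[21,0],[46,4],[47,11],[50,0]]
[[2,11],[8,4],[10,11],[11,4],[21,0],[46,4],[47,11],[50,0]]
[[2,11],[8,4],[10,11],[11,4],[21,0],[33,11],[35,0],[46,4],[47,11],[50,0]]
[[2,11],[8,10],[10,11],[11,10],[19,4],[21,0],[33,11],[35,0],[46,4],[47,11],[50,0]]
[[2,11],[8,10],[10,11],[11,10],[19,4],[21,5],[25,0],[33,11],[35,0],[46,4],[47,11],[50,0]]
[[2,11],[8,10],[10,11],[11,10],[19,4],[21,5],[25,0],[33,11],[35,0],[46,4],[47,11],[50,0]]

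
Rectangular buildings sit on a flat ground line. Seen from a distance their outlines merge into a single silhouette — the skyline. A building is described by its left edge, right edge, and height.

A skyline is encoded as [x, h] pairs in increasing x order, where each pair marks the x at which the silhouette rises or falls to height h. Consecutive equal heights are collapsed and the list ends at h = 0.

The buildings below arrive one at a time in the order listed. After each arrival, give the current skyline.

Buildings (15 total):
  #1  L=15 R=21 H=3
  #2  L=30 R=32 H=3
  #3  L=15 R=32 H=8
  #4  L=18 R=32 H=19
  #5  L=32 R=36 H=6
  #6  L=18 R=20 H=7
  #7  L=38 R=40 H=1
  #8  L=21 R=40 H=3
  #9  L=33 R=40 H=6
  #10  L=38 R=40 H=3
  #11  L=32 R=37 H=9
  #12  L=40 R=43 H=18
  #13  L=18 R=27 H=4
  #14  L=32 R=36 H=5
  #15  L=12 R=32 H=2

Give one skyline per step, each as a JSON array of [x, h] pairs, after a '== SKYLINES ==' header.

== SKYLINES ==
[[15,3],[21,0]]
[[15,3],[21,0],[30,3],[32,0]]
[[15,8],[32,0]]
[[15,8],[18,19],[32,0]]
[[15,8],[18,19],[32,6],[36,0]]
[[15,8],[18,19],[32,6],[36,0]]
[[15,8],[18,19],[32,6],[36,0],[38,1],[40,0]]
[[15,8],[18,19],[32,6],[36,3],[40,0]]
[[15,8],[18,19],[32,6],[40,0]]
[[15,8],[18,19],[32,6],[40,0]]
[[15,8],[18,19],[32,9],[37,6],[40,0]]
[[15,8],[18,19],[32,9],[37,6],[40,18],[43,0]]
[[15,8],[18,19],[32,9],[37,6],[40,18],[43,0]]
[[15,8],[18,19],[32,9],[37,6],[40,18],[43,0]]
[[12,2],[15,8],[18,19],[32,9],[37,6],[40,18],[43,0]]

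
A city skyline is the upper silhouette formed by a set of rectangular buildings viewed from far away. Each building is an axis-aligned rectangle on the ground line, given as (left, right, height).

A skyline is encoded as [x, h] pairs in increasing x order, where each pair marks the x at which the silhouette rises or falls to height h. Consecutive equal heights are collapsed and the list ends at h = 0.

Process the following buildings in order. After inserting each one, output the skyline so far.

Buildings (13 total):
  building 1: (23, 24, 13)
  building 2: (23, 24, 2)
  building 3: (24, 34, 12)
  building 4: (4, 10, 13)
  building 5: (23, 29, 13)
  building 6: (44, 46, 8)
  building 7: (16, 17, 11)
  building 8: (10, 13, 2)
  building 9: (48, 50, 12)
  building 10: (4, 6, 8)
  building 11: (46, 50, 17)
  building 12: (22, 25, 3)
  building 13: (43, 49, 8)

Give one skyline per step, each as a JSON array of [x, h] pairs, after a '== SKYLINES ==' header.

== SKYLINES ==
[[23,13],[24,0]]
[[23,13],[24,0]]
[[23,13],[24,12],[34,0]]
[[4,13],[10,0],[23,13],[24,12],[34,0]]
[[4,13],[10,0],[23,13],[29,12],[34,0]]
[[4,13],[10,0],[23,13],[29,12],[34,0],[44,8],[46,0]]
[[4,13],[10,0],[16,11],[17,0],[23,13],[29,12],[34,0],[44,8],[46,0]]
[[4,13],[10,2],[13,0],[16,11],[17,0],[23,13],[29,12],[34,0],[44,8],[46,0]]
[[4,13],[10,2],[13,0],[16,11],[17,0],[23,13],[29,12],[34,0],[44,8],[46,0],[48,12],[50,0]]
[[4,13],[10,2],[13,0],[16,11],[17,0],[23,13],[29,12],[34,0],[44,8],[46,0],[48,12],[50,0]]
[[4,13],[10,2],[13,0],[16,11],[17,0],[23,13],[29,12],[34,0],[44,8],[46,17],[50,0]]
[[4,13],[10,2],[13,0],[16,11],[17,0],[22,3],[23,13],[29,12],[34,0],[44,8],[46,17],[50,0]]
[[4,13],[10,2],[13,0],[16,11],[17,0],[22,3],[23,13],[29,12],[34,0],[43,8],[46,17],[50,0]]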